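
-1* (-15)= 15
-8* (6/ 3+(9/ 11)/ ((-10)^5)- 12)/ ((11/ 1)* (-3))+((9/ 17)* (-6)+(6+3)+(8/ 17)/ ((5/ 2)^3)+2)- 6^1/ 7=2468848829/ 539962500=4.57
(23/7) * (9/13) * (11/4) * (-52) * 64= -145728/7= -20818.29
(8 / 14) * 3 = 12 / 7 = 1.71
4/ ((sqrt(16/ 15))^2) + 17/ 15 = 293/ 60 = 4.88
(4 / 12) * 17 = 17 / 3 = 5.67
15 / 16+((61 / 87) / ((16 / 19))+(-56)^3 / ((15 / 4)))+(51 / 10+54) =-8137991 / 174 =-46770.06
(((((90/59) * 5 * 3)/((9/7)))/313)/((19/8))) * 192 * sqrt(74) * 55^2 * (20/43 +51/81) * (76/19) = 2755934720000 * sqrt(74)/45262617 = 523775.43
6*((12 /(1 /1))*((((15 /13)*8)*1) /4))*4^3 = 138240 /13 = 10633.85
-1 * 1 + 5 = 4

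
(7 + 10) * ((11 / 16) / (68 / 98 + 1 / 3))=27489 / 2416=11.38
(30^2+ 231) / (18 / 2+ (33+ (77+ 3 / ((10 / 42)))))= 5655 / 658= 8.59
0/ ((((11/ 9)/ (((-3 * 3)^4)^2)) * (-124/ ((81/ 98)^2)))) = 0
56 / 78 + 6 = 262 / 39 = 6.72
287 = 287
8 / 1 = 8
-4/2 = -2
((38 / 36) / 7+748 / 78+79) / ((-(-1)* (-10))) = -145357 / 16380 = -8.87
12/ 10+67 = 341/ 5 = 68.20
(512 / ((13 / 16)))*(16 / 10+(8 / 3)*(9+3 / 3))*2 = 6946816 / 195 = 35624.70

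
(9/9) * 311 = 311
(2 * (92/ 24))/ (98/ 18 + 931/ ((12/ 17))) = 276/ 47677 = 0.01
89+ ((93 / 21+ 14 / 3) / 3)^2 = 389722 / 3969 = 98.19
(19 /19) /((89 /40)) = 40 /89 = 0.45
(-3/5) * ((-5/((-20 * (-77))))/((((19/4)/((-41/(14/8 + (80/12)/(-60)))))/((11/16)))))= -1107/156940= -0.01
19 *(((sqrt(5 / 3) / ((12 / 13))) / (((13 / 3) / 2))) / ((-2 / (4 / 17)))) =-19 *sqrt(15) / 51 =-1.44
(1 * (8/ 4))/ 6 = 1/ 3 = 0.33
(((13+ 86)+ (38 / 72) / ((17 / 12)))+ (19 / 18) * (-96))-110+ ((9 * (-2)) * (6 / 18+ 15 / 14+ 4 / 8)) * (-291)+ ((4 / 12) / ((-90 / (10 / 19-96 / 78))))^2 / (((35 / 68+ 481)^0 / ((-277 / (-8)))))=1160275168603883 / 117613150200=9865.18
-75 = -75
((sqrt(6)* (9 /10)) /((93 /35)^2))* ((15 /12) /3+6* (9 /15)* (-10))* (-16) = 177.77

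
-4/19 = -0.21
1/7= 0.14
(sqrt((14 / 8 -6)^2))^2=18.06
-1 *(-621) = 621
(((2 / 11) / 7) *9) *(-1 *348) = -6264 / 77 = -81.35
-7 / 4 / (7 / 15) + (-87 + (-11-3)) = -419 / 4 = -104.75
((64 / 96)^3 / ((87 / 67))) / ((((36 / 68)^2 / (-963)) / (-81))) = 16574728 / 261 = 63504.70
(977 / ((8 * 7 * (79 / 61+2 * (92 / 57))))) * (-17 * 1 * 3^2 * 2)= -519745437 / 440356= -1180.28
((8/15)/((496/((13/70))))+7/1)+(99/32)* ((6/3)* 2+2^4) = 8967551/130200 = 68.88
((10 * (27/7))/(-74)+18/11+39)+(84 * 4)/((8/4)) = 592920/2849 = 208.12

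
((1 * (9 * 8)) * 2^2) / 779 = 288 / 779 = 0.37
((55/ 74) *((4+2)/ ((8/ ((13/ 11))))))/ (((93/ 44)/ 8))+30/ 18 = 14315/ 3441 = 4.16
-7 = -7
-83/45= -1.84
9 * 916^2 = 7551504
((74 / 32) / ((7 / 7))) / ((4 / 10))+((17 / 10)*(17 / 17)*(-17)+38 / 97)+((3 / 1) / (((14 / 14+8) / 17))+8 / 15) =-256499 / 15520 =-16.53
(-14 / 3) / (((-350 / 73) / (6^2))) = 876 / 25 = 35.04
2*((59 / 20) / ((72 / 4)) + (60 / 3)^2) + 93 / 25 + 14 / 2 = 729943 / 900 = 811.05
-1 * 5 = -5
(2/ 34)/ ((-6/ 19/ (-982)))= 9329/ 51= 182.92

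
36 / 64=9 / 16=0.56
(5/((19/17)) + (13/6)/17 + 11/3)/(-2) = -5341/1292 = -4.13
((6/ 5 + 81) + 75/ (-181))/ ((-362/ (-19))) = 703152/ 163805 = 4.29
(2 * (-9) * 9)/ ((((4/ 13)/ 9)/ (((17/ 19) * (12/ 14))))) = -483327/ 133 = -3634.04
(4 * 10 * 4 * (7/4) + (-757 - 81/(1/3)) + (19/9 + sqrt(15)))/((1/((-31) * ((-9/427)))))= -28613/61 + 279 * sqrt(15)/427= -466.53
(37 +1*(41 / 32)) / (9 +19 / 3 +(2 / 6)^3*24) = 11025 / 4672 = 2.36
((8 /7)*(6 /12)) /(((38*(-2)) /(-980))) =140 /19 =7.37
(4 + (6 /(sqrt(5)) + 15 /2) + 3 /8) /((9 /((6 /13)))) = 4*sqrt(5) /65 + 95 /156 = 0.75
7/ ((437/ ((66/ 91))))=66/ 5681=0.01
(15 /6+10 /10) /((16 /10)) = 35 /16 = 2.19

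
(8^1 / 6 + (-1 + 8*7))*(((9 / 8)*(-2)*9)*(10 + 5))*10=-342225 / 2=-171112.50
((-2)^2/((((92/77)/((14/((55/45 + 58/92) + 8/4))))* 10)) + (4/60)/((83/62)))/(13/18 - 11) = -1371648/11132375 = -0.12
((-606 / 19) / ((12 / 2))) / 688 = -101 / 13072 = -0.01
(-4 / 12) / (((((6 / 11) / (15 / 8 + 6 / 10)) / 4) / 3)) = -363 / 20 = -18.15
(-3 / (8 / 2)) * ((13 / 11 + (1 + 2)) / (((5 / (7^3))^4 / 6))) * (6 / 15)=-166699429.85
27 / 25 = 1.08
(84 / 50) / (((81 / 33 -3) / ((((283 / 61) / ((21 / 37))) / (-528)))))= 10471 / 219600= 0.05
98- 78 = 20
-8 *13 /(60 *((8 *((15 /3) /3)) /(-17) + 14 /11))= -2431 /685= -3.55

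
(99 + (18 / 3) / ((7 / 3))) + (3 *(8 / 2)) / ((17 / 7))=12675 / 119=106.51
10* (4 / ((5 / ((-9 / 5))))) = -72 / 5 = -14.40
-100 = -100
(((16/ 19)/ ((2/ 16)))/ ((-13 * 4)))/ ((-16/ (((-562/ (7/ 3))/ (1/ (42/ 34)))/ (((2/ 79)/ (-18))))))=7192476/ 4199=1712.90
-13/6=-2.17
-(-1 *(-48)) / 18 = -8 / 3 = -2.67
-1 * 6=-6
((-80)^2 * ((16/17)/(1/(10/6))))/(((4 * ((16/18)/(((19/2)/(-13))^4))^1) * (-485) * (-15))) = 5212840/47097089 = 0.11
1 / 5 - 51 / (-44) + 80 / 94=22853 / 10340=2.21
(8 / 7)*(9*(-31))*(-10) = 3188.57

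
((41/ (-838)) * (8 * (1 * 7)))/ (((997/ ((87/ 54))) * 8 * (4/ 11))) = -91553/ 60154992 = -0.00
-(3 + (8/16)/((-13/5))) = -73/26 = -2.81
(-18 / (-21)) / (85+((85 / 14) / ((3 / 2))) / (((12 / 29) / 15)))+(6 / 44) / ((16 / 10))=304647 / 3425840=0.09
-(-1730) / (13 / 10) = 17300 / 13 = 1330.77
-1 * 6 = -6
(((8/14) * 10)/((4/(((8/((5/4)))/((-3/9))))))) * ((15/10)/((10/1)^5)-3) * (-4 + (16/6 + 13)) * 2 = 1199994/625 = 1919.99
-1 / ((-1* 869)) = 1 / 869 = 0.00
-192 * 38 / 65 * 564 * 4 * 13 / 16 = -1028736 / 5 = -205747.20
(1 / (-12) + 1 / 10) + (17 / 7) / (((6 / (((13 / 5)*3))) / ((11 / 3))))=1623 / 140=11.59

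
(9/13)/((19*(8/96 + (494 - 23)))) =108/1396291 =0.00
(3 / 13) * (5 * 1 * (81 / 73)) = 1215 / 949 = 1.28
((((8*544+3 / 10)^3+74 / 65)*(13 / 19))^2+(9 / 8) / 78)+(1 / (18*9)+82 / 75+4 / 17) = 20562548356414055890564413034005241 / 6462261000000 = 3181943340947395329678.64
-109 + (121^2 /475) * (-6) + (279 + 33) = 8579 /475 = 18.06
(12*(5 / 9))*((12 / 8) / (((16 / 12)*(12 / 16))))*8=80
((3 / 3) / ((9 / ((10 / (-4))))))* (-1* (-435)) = -725 / 6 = -120.83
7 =7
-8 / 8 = -1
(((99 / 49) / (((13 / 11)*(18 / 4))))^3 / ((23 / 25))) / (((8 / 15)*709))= 0.00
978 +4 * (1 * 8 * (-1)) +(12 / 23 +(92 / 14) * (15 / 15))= 153448 / 161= 953.09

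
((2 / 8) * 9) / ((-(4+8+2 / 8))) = -9 / 49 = -0.18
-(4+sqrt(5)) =-4 - sqrt(5) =-6.24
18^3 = 5832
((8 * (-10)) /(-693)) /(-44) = -20 /7623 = -0.00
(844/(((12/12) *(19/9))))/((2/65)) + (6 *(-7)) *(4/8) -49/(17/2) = 4188145/323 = 12966.39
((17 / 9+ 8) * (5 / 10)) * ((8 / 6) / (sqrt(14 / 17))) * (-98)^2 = 69770.02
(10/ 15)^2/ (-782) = -2/ 3519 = -0.00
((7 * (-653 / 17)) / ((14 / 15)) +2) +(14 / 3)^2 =-80879 / 306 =-264.31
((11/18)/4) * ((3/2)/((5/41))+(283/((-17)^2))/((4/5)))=859859/416160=2.07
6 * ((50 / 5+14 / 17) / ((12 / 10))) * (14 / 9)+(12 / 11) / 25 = 3543836 / 42075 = 84.23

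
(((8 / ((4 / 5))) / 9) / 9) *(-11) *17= -1870 / 81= -23.09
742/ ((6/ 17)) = 6307/ 3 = 2102.33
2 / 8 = 1 / 4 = 0.25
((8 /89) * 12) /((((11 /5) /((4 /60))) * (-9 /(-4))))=128 /8811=0.01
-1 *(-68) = 68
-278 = -278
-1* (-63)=63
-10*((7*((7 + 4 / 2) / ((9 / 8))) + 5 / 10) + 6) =-625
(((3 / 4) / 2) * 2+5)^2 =529 / 16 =33.06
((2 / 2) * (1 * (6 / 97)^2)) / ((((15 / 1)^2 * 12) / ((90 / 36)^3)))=0.00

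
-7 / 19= -0.37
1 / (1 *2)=0.50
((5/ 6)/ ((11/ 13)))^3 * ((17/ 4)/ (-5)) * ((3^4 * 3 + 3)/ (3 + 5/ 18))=-38282725/ 628232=-60.94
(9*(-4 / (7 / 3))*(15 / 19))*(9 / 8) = -3645 / 266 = -13.70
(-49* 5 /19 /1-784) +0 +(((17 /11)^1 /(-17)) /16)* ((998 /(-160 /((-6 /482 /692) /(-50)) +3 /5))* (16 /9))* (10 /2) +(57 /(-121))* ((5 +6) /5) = -16687299687436124 /20913208771785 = -797.93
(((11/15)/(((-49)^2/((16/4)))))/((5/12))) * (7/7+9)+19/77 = 36457/132055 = 0.28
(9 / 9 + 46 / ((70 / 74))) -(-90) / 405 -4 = 14443 / 315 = 45.85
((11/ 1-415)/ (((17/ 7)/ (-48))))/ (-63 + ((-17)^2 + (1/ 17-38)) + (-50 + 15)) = 67872/ 1301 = 52.17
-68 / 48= -17 / 12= -1.42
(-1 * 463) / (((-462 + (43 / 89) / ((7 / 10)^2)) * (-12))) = -2019143 / 24125784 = -0.08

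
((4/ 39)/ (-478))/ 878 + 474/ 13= 149197661/ 4091919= 36.46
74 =74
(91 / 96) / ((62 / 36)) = 273 / 496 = 0.55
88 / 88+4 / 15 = 19 / 15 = 1.27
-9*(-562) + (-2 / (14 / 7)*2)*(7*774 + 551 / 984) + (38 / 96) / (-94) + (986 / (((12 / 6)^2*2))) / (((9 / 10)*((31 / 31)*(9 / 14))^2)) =-244893118153 / 44953056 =-5447.75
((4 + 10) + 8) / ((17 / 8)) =176 / 17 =10.35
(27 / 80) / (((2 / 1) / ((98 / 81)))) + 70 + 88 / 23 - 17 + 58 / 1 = 634967 / 5520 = 115.03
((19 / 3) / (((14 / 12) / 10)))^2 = 144400 / 49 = 2946.94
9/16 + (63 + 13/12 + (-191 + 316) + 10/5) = 9199/48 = 191.65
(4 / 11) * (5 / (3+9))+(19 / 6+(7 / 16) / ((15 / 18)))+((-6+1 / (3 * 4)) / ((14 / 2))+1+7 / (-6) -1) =1.83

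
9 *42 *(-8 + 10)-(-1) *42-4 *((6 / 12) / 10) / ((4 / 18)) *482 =1821 / 5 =364.20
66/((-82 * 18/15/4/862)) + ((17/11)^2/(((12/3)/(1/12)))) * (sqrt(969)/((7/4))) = -94820/41 + 289 * sqrt(969)/10164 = -2311.80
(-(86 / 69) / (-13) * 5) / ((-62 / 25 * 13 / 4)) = -21500 / 361491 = -0.06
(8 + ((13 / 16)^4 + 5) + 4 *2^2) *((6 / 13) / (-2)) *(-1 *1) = 5787315 / 851968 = 6.79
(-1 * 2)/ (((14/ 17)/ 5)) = -85/ 7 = -12.14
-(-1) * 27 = 27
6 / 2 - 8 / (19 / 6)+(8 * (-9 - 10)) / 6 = -1417 / 57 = -24.86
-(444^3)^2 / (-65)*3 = 22983654016954368 / 65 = 353594677183913.35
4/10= 2/5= 0.40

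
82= 82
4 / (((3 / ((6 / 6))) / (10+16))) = 104 / 3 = 34.67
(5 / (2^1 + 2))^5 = 3125 / 1024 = 3.05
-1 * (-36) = 36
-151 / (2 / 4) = -302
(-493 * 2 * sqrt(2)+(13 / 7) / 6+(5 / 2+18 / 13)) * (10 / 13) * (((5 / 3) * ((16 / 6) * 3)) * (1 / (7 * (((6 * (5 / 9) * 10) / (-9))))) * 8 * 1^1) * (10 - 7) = -329760 / 8281+851904 * sqrt(2) / 91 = 13199.46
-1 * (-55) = 55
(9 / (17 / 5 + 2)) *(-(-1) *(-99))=-165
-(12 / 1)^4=-20736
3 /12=1 /4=0.25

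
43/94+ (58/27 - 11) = -21305/2538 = -8.39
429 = 429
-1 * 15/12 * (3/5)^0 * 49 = -245/4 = -61.25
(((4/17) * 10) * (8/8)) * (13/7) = 520/119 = 4.37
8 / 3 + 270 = 818 / 3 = 272.67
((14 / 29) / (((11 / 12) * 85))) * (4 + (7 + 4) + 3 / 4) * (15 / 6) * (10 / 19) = 13230 / 103037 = 0.13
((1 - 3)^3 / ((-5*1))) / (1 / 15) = 24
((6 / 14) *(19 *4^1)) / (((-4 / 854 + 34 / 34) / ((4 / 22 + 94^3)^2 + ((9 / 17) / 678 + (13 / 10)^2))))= 55755117782530964050083 / 2469685625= 22575795566098.00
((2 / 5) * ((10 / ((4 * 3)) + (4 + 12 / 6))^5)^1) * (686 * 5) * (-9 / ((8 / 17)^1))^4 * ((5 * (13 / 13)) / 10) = 1367391647305.61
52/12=13/3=4.33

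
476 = 476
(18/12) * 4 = 6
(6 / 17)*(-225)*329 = -444150 / 17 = -26126.47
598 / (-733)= -598 / 733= -0.82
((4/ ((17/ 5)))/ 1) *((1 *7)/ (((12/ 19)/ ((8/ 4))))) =26.08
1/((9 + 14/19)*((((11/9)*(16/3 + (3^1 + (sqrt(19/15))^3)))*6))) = 320625/185198024 -3249*sqrt(285)/185198024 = 0.00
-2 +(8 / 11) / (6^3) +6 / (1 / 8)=13663 / 297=46.00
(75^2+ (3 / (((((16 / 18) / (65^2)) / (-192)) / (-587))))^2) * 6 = 15496402609499793750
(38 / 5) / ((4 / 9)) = 171 / 10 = 17.10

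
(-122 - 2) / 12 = -31 / 3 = -10.33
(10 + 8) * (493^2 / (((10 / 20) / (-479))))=-4191136956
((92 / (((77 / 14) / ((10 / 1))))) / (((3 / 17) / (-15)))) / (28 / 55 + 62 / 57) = -22287000 / 2503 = -8904.12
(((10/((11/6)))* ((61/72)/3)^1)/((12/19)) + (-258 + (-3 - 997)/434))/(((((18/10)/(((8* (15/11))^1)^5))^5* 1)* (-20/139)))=2159725431965219363593440460800000000000000000000000000000/258624430868680444513848809137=8350817533792254182192852000.00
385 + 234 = 619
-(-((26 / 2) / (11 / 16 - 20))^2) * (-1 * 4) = -173056 / 95481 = -1.81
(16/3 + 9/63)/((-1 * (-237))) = 115/4977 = 0.02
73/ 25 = 2.92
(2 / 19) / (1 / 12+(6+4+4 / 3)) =24 / 2603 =0.01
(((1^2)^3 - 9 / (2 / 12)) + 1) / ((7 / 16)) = -832 / 7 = -118.86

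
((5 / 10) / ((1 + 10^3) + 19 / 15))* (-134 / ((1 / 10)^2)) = -50250 / 7517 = -6.68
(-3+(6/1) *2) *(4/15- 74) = -3318/5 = -663.60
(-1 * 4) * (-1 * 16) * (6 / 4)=96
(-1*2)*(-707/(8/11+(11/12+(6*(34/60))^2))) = 4666200/43573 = 107.09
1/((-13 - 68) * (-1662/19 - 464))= 19/848718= 0.00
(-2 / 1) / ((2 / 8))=-8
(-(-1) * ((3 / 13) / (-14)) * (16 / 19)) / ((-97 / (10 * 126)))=4320 / 23959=0.18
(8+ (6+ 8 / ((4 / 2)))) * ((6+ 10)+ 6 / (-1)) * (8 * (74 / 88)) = 13320 / 11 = 1210.91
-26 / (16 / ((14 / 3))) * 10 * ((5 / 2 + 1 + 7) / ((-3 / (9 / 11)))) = 9555 / 44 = 217.16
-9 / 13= -0.69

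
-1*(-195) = 195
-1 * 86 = -86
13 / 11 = 1.18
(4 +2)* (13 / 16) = 39 / 8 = 4.88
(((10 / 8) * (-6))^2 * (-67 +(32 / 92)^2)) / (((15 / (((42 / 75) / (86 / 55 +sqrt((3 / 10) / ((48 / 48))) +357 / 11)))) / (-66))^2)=-12797790961946044824 / 647926318807077025 +75221387277032304 * sqrt(30) / 647926318807077025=-19.12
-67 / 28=-2.39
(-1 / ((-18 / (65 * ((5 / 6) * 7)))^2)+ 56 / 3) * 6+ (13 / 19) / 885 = -27789004261 / 10896120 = -2550.36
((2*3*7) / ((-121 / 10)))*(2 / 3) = -280 / 121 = -2.31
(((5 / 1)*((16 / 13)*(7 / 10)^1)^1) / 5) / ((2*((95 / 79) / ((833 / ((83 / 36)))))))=66333456 / 512525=129.42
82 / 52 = 41 / 26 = 1.58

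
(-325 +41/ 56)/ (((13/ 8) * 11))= -18159/ 1001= -18.14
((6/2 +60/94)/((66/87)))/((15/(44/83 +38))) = 2643147/214555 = 12.32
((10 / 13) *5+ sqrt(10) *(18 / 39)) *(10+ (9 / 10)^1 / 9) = 303 *sqrt(10) / 65+ 505 / 13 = 53.59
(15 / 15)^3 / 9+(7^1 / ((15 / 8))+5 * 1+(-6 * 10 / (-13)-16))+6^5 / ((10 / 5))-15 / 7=15902183 / 4095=3883.32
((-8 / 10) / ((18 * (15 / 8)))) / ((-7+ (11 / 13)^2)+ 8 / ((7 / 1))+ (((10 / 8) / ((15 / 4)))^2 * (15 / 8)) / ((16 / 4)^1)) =605696 / 130040325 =0.00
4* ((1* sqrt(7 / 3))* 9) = 12* sqrt(21) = 54.99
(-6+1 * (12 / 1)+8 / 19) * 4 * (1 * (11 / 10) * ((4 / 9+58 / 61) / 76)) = 8426 / 16245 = 0.52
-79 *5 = -395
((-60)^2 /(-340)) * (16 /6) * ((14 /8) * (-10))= 8400 /17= 494.12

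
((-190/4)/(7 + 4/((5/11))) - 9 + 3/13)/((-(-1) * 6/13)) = -25.51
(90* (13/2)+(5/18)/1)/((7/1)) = 1505/18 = 83.61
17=17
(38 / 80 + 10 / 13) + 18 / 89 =66943 / 46280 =1.45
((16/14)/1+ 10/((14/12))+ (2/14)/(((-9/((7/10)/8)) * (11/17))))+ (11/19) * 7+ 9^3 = 782398699/1053360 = 742.76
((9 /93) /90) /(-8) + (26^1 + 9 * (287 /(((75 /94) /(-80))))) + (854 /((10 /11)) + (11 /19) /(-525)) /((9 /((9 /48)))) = -3843442564211 /14842800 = -258943.23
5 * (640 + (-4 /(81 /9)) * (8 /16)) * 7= 201530 /9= 22392.22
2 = 2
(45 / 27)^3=125 / 27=4.63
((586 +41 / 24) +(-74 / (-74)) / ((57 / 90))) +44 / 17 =4588219 / 7752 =591.88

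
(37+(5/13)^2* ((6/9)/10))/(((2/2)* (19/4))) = 75056/9633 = 7.79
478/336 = 239/168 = 1.42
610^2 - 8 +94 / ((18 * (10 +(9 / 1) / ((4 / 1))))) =372092.43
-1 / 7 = -0.14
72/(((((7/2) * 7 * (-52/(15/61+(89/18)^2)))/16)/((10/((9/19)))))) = -1483644640/3147417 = -471.38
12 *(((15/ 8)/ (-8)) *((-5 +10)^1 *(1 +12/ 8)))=-1125/ 32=-35.16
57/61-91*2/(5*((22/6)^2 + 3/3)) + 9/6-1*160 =-488261/3050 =-160.09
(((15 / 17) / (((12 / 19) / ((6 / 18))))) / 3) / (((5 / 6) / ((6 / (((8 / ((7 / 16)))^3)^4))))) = 262984456819 / 328827822935179135520079872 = 0.00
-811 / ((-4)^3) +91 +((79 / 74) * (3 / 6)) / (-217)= 53271151 / 513856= 103.67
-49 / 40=-1.22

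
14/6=2.33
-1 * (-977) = 977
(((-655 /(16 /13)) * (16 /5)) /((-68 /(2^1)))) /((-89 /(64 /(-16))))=3406 /1513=2.25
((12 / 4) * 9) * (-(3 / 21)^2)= -27 / 49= -0.55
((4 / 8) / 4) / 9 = 1 / 72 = 0.01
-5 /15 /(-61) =1 /183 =0.01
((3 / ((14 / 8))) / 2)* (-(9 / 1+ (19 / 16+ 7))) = -825 / 56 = -14.73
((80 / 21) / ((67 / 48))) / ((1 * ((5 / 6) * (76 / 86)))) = 33024 / 8911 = 3.71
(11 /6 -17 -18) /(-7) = 4.74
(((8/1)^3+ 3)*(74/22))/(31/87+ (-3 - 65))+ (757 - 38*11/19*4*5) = 3772642/12947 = 291.39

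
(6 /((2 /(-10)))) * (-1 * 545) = 16350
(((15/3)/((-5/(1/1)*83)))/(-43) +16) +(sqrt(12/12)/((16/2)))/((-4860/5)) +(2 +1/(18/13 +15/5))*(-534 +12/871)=-539080164892853/459276850656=-1173.76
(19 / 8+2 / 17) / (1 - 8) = -339 / 952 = -0.36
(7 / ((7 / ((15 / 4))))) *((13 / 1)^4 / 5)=85683 / 4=21420.75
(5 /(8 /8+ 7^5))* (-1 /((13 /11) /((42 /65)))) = -21 /129116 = -0.00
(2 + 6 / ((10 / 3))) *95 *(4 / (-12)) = -361 / 3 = -120.33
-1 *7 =-7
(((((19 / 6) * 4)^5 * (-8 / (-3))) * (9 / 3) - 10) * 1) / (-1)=-633878914 / 243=-2608555.20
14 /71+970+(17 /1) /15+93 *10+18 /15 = 1902.53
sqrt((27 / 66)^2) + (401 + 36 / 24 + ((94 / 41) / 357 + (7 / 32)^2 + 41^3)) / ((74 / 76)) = 217160899672109 / 3050116608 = 71197.57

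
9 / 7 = 1.29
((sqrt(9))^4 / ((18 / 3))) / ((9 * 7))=3 / 14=0.21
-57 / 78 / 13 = -19 / 338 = -0.06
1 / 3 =0.33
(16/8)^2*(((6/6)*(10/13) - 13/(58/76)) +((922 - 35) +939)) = 2729080/377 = 7238.94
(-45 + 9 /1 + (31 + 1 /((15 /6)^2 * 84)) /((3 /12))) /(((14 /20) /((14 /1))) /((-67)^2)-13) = -829639024 /122549595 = -6.77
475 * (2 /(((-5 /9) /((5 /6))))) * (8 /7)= -11400 /7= -1628.57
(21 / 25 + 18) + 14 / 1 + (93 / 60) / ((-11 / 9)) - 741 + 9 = -770471 / 1100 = -700.43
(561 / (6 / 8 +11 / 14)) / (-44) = -357 / 43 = -8.30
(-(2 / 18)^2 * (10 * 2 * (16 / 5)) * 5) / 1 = -320 / 81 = -3.95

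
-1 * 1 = -1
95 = 95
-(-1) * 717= 717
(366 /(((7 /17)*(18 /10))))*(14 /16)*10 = 25925 /6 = 4320.83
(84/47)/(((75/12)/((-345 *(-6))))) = 139104/235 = 591.93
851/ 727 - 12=-7873/ 727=-10.83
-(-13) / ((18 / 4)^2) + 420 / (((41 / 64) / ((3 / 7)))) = 935252 / 3321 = 281.62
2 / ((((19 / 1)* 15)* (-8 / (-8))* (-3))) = -2 / 855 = -0.00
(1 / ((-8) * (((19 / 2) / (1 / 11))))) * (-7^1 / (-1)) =-7 / 836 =-0.01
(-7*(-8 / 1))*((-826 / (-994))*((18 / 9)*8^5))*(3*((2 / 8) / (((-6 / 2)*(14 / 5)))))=-19333120 / 71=-272297.46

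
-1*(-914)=914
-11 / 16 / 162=-11 / 2592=-0.00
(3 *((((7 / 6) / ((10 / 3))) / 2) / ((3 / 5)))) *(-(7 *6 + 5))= -329 / 8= -41.12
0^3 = 0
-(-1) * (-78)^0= 1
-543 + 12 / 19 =-10305 / 19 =-542.37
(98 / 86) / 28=7 / 172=0.04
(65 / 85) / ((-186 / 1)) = -13 / 3162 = -0.00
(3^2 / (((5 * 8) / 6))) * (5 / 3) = 9 / 4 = 2.25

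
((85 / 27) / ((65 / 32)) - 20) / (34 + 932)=-3238 / 169533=-0.02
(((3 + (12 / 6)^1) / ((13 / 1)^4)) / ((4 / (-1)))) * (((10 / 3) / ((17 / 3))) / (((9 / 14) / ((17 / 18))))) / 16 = -175 / 74030112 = -0.00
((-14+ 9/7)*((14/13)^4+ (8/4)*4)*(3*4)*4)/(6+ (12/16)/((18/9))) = -3040570368/3398759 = -894.61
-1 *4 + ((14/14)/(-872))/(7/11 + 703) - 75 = -533193131/6749280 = -79.00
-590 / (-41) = 590 / 41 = 14.39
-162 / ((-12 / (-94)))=-1269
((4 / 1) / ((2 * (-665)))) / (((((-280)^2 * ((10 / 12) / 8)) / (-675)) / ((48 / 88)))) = 243 / 1792175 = 0.00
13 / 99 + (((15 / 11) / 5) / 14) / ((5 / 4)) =509 / 3465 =0.15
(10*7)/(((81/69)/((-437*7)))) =-4924990/27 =-182407.04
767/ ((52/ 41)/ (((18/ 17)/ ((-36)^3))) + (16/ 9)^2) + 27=5008303737/ 185587072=26.99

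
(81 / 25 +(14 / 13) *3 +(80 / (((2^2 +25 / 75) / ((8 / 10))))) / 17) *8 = 324408 / 5525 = 58.72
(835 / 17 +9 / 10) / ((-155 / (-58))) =18.72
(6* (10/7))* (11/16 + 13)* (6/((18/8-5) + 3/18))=-59130/217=-272.49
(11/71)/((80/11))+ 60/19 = 343099/107920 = 3.18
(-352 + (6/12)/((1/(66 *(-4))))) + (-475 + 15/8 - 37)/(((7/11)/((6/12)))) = -14157/16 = -884.81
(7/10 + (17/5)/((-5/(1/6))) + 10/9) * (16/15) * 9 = 6112/375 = 16.30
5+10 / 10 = 6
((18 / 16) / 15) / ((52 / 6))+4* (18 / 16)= 4689 / 1040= 4.51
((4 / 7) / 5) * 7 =4 / 5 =0.80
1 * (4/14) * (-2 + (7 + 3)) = 16/7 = 2.29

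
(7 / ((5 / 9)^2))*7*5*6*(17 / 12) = 67473 / 10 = 6747.30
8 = 8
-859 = -859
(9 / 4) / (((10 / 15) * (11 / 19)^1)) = 513 / 88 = 5.83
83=83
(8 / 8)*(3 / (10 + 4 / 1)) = 3 / 14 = 0.21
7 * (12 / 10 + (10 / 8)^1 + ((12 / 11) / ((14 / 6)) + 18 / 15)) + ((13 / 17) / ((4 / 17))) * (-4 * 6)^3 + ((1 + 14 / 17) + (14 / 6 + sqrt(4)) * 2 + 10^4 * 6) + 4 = 169593811 / 11220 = 15115.31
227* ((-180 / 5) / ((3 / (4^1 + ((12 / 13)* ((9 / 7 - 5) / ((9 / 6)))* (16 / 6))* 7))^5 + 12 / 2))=-57213306753024 / 42006813469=-1362.00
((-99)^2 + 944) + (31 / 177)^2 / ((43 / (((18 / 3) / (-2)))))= 4825030544 / 449049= 10745.00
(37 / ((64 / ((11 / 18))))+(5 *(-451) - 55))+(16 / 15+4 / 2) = -2306.58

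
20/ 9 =2.22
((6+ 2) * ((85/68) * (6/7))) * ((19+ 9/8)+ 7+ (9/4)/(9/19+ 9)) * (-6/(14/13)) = -256113/196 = -1306.70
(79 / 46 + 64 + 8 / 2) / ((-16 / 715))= -3115.50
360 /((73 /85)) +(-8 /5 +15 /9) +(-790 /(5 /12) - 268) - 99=-2018912 /1095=-1843.76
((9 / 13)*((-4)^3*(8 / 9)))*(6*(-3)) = 9216 / 13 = 708.92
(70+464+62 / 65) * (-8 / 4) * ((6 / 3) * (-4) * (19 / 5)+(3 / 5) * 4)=29957.42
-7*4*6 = -168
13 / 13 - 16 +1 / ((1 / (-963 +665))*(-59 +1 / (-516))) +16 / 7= -1633229 / 213115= -7.66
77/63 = 11/9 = 1.22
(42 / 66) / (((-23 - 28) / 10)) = -70 / 561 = -0.12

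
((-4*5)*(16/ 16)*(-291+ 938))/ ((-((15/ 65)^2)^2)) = 4562707.90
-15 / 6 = -5 / 2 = -2.50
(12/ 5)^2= 5.76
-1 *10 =-10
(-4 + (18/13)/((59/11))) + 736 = 561642/767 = 732.26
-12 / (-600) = 1 / 50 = 0.02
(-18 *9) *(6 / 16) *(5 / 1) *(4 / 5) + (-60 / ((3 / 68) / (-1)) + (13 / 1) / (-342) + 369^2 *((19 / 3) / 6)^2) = 104533813 / 684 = 152827.21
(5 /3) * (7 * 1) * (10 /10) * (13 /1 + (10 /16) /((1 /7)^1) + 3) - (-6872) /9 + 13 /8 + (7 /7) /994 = 8971853 /8946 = 1002.89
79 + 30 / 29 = 2321 / 29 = 80.03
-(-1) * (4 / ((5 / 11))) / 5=44 / 25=1.76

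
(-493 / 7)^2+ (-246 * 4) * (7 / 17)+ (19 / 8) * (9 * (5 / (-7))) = 30252823 / 6664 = 4539.74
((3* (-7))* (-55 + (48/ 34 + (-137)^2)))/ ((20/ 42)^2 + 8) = -1473249141/ 30838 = -47773.82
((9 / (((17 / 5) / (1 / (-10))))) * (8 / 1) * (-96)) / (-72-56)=-27 / 17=-1.59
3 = 3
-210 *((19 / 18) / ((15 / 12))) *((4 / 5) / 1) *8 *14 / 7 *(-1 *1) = 2269.87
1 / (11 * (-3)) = -0.03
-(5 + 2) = -7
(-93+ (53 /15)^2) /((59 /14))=-253624 /13275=-19.11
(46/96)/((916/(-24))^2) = 0.00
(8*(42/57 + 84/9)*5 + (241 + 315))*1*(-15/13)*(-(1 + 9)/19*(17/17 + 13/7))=4204000/2527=1663.63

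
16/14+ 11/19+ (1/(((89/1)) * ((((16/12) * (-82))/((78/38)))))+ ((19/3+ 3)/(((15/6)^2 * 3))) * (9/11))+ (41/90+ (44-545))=-4789413152197/9609276600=-498.42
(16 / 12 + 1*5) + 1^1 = 22 / 3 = 7.33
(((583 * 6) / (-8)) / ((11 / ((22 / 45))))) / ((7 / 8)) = -2332 / 105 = -22.21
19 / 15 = 1.27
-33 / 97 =-0.34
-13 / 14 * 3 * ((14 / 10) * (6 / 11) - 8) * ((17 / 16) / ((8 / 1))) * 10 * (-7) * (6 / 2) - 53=-433123 / 704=-615.23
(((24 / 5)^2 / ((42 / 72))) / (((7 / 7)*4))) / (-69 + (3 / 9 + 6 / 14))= -5184 / 35825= -0.14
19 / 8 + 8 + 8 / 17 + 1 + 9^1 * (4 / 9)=2155 / 136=15.85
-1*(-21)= 21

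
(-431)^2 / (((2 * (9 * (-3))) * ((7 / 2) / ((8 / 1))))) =-1486088 / 189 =-7862.90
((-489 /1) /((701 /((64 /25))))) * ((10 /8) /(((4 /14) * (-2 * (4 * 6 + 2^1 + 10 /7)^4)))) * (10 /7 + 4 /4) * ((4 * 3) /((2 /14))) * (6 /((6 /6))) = 46572197 /5512888320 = 0.01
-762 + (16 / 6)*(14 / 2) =-2230 / 3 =-743.33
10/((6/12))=20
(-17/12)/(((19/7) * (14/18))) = -51/76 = -0.67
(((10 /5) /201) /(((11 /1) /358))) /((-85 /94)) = -67304 /187935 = -0.36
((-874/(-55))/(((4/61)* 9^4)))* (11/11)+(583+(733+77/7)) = 1327.04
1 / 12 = 0.08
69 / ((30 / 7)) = 161 / 10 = 16.10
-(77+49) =-126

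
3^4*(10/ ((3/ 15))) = 4050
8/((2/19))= 76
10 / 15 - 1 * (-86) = 260 / 3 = 86.67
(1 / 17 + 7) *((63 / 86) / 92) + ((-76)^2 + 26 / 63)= 6118545617 / 1059219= 5776.47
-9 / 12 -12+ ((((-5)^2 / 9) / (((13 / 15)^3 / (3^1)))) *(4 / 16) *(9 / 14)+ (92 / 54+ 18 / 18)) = -26538055 / 3321864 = -7.99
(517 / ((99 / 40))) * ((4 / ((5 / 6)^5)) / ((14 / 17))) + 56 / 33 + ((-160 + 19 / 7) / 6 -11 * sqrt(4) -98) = 687265441 / 288750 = 2380.14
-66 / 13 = -5.08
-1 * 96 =-96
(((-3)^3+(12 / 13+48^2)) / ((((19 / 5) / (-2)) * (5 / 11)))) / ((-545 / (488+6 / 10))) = 1591580298 / 673075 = 2364.64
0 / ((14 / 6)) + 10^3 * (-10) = -10000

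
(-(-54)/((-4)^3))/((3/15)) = -135/32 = -4.22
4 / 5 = 0.80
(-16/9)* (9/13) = -1.23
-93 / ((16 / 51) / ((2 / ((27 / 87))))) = -1910.38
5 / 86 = 0.06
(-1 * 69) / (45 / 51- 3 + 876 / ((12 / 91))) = -1173 / 112895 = -0.01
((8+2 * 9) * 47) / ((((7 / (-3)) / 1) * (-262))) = 1833 / 917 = 2.00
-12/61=-0.20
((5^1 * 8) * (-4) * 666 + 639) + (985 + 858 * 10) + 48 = -96308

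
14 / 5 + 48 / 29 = 646 / 145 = 4.46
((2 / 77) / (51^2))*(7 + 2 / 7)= 2 / 27489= 0.00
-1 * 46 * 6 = -276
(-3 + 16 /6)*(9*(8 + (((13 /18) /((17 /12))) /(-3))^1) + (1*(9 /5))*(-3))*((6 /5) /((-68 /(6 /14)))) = 16593 /101150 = 0.16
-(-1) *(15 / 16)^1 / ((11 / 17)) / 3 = 85 / 176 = 0.48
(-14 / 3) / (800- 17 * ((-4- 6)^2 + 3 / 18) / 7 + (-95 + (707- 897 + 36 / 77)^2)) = -166012 / 1294334887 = -0.00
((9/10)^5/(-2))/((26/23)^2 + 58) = -31236921/6271600000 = -0.00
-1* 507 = -507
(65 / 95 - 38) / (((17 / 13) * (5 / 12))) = -110604 / 1615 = -68.49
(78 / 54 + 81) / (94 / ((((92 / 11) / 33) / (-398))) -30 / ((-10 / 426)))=-17066 / 30291705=-0.00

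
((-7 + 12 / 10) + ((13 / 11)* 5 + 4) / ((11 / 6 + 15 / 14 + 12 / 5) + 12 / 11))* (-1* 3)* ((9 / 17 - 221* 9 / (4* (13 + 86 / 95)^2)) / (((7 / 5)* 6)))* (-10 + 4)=57070542916953 / 3067967052346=18.60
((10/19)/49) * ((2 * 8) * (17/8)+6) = 400/931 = 0.43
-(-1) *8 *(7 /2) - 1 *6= 22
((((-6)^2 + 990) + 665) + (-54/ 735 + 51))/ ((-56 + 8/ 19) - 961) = -8108668/ 4732175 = -1.71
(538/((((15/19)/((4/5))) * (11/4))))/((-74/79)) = -6460304/30525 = -211.64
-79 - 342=-421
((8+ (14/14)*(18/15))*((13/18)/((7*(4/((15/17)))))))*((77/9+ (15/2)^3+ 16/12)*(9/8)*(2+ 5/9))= 259.91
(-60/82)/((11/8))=-240/451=-0.53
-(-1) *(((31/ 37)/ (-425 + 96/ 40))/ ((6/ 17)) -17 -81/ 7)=-93835645/ 3283602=-28.58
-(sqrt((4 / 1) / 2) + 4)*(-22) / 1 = 22*sqrt(2) + 88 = 119.11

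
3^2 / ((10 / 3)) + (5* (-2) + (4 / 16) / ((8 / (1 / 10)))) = -467 / 64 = -7.30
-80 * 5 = -400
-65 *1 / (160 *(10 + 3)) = -1 / 32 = -0.03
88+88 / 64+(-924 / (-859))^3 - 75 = 79202686777 / 5070718232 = 15.62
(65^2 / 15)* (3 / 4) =845 / 4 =211.25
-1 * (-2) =2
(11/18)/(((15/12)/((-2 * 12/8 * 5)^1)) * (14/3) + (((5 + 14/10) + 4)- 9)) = 55/91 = 0.60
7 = 7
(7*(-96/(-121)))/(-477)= -224/19239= -0.01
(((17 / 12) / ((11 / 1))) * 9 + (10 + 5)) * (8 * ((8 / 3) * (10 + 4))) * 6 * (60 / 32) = 597240 / 11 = 54294.55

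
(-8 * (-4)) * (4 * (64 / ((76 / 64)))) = 131072 / 19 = 6898.53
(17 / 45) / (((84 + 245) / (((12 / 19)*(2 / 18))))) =68 / 843885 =0.00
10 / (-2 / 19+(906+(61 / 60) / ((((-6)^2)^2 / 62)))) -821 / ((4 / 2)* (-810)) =561412063469 / 1084166352180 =0.52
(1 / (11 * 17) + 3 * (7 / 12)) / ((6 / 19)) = 24947 / 4488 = 5.56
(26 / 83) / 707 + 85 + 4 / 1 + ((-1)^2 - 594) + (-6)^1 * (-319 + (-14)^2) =13731380 / 58681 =234.00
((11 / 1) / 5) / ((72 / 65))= 143 / 72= 1.99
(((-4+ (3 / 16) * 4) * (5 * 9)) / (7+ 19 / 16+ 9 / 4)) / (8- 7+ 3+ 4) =-585 / 334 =-1.75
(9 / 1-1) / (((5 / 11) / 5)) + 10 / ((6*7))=1853 / 21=88.24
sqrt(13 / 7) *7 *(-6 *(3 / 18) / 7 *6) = -6 *sqrt(91) / 7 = -8.18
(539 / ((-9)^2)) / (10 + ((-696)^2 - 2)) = 539 / 39238344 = 0.00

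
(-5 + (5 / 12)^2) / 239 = -0.02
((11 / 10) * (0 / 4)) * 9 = 0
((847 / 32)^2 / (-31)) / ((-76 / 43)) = 30848587 / 2412544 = 12.79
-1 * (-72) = 72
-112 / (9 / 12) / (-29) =448 / 87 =5.15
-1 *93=-93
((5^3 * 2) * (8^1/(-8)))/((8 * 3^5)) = -125/972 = -0.13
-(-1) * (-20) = -20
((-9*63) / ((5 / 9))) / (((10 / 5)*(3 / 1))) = -1701 / 10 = -170.10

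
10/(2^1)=5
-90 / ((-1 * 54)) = 5 / 3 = 1.67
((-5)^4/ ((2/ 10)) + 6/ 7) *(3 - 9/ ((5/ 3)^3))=2888292/ 875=3300.91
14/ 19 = 0.74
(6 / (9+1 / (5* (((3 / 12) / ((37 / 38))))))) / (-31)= -0.02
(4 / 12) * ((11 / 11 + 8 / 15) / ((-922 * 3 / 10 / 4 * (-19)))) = 92 / 236493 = 0.00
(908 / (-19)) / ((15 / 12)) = -3632 / 95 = -38.23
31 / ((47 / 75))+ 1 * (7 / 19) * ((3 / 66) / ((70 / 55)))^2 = 4947647 / 100016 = 49.47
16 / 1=16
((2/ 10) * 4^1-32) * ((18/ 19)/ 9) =-312/ 95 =-3.28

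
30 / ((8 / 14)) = 105 / 2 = 52.50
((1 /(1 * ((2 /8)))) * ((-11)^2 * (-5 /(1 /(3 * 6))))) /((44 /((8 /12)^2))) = -440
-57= -57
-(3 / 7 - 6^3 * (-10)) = -15123 / 7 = -2160.43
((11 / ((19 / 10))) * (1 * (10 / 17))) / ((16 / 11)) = 3025 / 1292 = 2.34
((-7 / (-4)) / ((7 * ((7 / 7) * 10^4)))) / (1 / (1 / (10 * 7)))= 1 / 2800000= 0.00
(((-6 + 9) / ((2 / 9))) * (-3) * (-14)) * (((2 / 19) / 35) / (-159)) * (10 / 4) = -27 / 1007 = -0.03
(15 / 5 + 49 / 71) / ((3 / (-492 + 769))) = 72574 / 213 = 340.72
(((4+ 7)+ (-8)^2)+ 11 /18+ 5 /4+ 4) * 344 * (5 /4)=625865 /18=34770.28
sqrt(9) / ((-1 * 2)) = -3 / 2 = -1.50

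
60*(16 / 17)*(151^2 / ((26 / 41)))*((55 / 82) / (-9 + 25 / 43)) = -6470923800 / 40001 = -161769.05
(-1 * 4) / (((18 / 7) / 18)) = -28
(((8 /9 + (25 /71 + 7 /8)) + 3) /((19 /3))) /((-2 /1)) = -26153 /64752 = -0.40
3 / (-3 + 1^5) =-3 / 2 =-1.50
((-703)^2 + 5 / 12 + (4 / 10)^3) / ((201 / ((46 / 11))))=17050227083 / 1658250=10282.06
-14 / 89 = -0.16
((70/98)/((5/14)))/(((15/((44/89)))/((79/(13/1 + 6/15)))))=6952/17889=0.39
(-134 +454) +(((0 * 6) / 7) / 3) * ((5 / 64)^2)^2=320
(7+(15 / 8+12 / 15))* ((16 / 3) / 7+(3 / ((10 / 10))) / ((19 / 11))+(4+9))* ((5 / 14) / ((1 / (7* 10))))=498585 / 133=3748.76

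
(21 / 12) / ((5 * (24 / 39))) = 91 / 160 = 0.57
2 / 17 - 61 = -1035 / 17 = -60.88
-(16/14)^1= -8/7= -1.14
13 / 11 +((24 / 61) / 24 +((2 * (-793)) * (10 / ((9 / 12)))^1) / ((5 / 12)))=-34053788 / 671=-50750.80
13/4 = 3.25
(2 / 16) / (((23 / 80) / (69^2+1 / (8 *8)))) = 1523525 / 736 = 2070.01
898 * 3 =2694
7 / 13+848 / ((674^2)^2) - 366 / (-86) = 34566419629107 / 7209936028399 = 4.79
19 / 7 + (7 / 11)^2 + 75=66167 / 847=78.12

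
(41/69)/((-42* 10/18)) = -41/1610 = -0.03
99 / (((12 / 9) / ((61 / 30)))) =6039 / 40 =150.98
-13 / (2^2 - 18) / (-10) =-13 / 140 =-0.09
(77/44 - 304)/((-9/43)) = 17329/12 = 1444.08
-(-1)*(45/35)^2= 81/49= 1.65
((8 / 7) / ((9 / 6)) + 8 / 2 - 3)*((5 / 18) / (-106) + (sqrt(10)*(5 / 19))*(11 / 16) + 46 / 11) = 2035*sqrt(10) / 6384 + 3245381 / 440748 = 8.37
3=3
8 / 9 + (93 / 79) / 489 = 103295 / 115893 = 0.89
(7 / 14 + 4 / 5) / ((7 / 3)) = 39 / 70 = 0.56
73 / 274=0.27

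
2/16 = 0.12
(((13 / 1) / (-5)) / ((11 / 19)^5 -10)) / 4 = 2476099 / 37846060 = 0.07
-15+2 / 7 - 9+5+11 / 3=-316 / 21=-15.05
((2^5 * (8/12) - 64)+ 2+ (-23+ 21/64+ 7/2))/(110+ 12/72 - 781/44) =-11489/17744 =-0.65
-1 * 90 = -90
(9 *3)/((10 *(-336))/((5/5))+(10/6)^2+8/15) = -1215/151051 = -0.01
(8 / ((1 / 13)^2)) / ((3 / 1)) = 1352 / 3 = 450.67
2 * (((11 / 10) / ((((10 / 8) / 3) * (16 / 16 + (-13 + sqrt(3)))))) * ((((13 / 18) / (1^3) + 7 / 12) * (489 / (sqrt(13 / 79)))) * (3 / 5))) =-21516 * sqrt(1027) / 1625 - 1793 * sqrt(3081) / 1625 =-485.57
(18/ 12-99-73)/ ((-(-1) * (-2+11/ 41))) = 13981/ 142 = 98.46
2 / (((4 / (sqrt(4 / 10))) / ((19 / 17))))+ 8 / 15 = 19*sqrt(10) / 170+ 8 / 15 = 0.89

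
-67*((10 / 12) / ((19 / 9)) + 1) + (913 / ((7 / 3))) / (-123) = -1053831 / 10906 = -96.63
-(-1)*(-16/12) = -1.33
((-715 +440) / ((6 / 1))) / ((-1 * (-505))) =-55 / 606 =-0.09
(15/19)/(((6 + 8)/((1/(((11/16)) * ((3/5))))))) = 200/1463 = 0.14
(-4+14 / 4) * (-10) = 5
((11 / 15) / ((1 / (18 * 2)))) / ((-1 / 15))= -396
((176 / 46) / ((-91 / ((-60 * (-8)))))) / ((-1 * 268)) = 10560 / 140231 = 0.08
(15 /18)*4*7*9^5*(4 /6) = 918540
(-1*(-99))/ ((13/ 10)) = 990/ 13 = 76.15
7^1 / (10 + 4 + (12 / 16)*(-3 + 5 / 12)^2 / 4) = 5376 / 11713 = 0.46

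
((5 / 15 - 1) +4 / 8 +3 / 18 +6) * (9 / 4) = 27 / 2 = 13.50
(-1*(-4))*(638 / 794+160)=643.21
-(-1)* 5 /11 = 5 /11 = 0.45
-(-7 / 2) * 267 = 1869 / 2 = 934.50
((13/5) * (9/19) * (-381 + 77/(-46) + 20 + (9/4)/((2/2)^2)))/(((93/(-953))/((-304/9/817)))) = -547742468/2912605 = -188.06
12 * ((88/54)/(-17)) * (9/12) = -44/51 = -0.86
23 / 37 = 0.62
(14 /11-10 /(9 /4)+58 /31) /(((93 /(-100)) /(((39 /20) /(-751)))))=-259480 /71449389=-0.00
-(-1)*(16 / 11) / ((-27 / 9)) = -16 / 33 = -0.48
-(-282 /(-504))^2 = -2209 /7056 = -0.31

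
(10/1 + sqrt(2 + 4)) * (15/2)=15 * sqrt(6)/2 + 75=93.37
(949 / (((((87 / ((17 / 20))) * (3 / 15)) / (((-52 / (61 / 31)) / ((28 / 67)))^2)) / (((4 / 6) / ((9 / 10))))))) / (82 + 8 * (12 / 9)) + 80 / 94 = 2765617157871095 / 1865349289062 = 1482.63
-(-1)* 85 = 85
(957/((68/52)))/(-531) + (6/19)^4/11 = -5940953393/4313494779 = -1.38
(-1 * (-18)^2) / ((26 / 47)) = -7614 / 13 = -585.69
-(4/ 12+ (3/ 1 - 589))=1757/ 3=585.67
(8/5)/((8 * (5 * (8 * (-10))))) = -1/2000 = -0.00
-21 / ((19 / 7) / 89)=-688.58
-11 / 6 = -1.83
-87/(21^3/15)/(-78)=145/80262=0.00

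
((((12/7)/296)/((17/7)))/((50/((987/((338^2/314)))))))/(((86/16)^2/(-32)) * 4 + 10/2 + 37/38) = 80755776/1474466623175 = 0.00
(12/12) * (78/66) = 13/11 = 1.18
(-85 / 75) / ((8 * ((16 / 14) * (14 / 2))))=-17 / 960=-0.02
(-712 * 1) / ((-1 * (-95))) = -7.49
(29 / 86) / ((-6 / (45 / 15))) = -29 / 172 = -0.17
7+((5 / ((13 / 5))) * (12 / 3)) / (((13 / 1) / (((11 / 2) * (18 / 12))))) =11.88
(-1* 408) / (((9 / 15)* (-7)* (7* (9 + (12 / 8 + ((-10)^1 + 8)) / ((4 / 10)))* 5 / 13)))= 7072 / 1519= 4.66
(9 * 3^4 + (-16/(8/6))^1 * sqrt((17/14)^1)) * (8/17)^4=2985984/83521 - 24576 * sqrt(238)/584647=35.10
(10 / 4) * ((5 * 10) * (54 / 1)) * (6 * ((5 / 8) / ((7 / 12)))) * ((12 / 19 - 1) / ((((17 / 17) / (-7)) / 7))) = 14883750 / 19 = 783355.26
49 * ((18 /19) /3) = 294 /19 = 15.47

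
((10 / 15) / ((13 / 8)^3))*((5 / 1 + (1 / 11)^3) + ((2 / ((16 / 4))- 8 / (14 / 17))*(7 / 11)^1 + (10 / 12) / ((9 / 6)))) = -3769856 / 78953589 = -0.05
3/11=0.27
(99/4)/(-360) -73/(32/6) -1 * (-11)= -441/160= -2.76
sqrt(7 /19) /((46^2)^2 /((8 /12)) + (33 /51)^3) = 4913 * sqrt(133) /626935653137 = 0.00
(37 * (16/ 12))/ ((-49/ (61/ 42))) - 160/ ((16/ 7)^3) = -5871997/ 395136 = -14.86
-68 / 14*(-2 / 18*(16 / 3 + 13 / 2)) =1207 / 189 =6.39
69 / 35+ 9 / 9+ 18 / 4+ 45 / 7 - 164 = -1501 / 10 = -150.10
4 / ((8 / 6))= 3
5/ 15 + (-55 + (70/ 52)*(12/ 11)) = -22822/ 429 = -53.20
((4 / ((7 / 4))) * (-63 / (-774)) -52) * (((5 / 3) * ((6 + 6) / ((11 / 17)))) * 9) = -6817680 / 473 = -14413.70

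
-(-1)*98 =98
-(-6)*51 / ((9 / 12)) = 408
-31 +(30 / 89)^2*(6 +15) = -226651 / 7921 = -28.61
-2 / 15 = -0.13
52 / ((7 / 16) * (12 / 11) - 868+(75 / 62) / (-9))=-212784 / 3550453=-0.06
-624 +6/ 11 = -6858/ 11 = -623.45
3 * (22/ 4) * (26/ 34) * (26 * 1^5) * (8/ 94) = 27.92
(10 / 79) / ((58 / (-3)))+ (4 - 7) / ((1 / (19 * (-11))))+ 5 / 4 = 628.24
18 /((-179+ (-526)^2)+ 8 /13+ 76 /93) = 21762 /334286605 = 0.00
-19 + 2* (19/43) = -779/43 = -18.12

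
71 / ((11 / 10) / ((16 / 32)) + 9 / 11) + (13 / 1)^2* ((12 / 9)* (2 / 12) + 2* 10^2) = 50588453 / 1494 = 33861.08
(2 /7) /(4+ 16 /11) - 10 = -2089 /210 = -9.95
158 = 158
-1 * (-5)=5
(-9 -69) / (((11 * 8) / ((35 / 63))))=-65 / 132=-0.49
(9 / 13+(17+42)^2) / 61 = 742 / 13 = 57.08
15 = 15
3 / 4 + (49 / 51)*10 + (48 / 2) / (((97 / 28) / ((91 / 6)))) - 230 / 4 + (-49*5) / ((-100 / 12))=8640431 / 98940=87.33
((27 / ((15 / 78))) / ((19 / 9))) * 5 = 6318 / 19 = 332.53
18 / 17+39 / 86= 2211 / 1462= 1.51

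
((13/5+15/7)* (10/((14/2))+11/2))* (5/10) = 8051/490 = 16.43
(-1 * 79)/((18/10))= -395/9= -43.89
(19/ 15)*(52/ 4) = 247/ 15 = 16.47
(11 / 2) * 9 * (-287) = -28413 / 2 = -14206.50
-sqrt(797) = -28.23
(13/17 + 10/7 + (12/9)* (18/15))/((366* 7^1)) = 37/24990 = 0.00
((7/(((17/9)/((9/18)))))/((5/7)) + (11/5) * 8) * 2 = 40.39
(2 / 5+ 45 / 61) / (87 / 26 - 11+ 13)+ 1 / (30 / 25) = 266107 / 254370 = 1.05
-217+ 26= -191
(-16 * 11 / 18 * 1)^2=7744 / 81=95.60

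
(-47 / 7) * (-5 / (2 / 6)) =705 / 7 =100.71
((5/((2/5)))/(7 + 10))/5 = 0.15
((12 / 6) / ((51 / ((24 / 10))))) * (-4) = -0.38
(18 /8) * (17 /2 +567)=1294.88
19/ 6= 3.17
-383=-383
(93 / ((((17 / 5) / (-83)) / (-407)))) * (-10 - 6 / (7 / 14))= -345579630 / 17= -20328213.53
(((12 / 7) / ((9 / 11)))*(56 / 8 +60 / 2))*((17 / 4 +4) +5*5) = 7733 / 3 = 2577.67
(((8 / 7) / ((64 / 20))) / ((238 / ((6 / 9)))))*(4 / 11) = 10 / 27489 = 0.00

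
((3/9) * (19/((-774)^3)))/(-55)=19/76507995960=0.00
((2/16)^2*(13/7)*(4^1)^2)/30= 13/840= 0.02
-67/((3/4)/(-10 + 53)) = -11524/3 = -3841.33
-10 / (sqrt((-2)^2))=-5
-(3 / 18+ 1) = -7 / 6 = -1.17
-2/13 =-0.15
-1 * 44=-44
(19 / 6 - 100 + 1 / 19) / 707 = -11033 / 80598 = -0.14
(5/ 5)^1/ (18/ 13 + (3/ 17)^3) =63869/ 88785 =0.72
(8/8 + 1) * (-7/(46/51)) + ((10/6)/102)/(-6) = -655567/42228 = -15.52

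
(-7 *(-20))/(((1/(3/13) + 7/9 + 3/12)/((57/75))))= 19152/965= 19.85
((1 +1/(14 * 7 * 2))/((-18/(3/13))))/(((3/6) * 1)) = -0.03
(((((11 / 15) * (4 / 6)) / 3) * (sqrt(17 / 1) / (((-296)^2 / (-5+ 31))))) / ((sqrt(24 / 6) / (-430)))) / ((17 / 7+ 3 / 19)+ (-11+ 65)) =-817817 * sqrt(17) / 4450936608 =-0.00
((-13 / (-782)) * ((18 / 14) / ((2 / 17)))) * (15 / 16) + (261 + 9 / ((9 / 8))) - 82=1928603 / 10304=187.17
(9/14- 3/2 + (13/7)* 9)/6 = 37/14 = 2.64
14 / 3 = 4.67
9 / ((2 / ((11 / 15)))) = 33 / 10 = 3.30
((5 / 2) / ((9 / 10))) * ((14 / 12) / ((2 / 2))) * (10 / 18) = 875 / 486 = 1.80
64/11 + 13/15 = 6.68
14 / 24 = 7 / 12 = 0.58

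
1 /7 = 0.14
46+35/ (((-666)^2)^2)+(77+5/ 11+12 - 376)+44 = -425356042143647/ 2164161176496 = -196.55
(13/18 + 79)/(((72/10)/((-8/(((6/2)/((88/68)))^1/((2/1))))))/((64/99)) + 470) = 1836800/10791621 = 0.17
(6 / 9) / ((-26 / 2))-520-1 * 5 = -20477 / 39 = -525.05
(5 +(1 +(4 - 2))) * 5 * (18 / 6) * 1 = 120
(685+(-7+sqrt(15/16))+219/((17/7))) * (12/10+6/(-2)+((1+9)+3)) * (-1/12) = -60942/85 - 7 * sqrt(15)/30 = -717.87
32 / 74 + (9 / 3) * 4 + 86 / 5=5482 / 185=29.63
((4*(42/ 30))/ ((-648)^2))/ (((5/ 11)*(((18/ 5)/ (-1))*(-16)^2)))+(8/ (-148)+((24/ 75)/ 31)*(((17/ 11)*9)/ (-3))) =-15549970407113/ 152580348518400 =-0.10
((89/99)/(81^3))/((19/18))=178/111071169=0.00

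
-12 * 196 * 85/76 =-49980/19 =-2630.53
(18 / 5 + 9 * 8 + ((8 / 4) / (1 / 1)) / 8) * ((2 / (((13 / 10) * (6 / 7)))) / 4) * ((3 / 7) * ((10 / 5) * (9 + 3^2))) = 13653 / 26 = 525.12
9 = 9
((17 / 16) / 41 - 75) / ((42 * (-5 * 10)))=49183 / 1377600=0.04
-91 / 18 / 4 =-91 / 72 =-1.26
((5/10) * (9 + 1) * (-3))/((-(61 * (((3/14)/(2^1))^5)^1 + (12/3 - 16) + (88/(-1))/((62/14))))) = -8002821120/17003384071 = -0.47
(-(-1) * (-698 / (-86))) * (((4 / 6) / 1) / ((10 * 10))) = 349 / 6450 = 0.05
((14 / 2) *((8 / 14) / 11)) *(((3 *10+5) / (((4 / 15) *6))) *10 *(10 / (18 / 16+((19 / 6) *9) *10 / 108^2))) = 34020000 / 49159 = 692.04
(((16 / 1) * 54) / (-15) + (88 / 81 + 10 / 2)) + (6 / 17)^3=-102412439 / 1989765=-51.47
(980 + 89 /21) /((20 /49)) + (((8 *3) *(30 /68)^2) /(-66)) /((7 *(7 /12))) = 22537253593 /9346260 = 2411.37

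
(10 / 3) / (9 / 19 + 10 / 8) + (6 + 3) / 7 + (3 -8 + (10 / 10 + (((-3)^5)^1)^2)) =162441652 / 2751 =59048.22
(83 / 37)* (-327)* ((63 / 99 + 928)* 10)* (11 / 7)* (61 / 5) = -33823928430 / 259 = -130594318.26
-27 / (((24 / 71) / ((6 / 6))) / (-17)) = 10863 / 8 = 1357.88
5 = 5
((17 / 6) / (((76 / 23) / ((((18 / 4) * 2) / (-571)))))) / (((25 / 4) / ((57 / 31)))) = -3519 / 885050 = -0.00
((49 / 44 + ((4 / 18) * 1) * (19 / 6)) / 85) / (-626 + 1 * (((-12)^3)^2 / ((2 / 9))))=127 / 79811633880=0.00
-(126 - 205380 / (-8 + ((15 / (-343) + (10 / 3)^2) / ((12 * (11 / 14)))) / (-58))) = -348417794214 / 13539349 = -25733.72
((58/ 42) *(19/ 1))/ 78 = 551/ 1638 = 0.34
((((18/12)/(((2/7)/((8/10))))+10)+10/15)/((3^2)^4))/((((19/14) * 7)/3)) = 446/623295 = 0.00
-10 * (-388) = 3880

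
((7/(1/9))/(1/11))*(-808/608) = -69993/76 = -920.96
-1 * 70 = -70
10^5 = 100000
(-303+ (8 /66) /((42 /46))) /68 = -209887 /47124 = -4.45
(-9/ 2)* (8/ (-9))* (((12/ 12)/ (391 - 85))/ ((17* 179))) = 2/ 465579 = 0.00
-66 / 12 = -11 / 2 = -5.50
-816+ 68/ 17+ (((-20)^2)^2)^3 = 4095999999999188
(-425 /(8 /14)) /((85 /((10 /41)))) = -175 /82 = -2.13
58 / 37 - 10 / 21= 848 / 777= 1.09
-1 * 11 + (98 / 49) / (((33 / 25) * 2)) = -338 / 33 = -10.24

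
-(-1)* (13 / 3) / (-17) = -13 / 51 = -0.25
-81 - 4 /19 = -1543 /19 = -81.21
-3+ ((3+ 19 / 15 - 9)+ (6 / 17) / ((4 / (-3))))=-4079 / 510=-8.00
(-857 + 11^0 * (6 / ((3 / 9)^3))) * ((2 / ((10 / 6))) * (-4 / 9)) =1112 / 3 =370.67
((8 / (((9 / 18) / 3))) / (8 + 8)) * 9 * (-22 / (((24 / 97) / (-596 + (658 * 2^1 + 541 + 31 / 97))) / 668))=-2022779484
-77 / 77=-1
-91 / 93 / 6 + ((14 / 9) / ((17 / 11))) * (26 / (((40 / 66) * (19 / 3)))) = 5997173 / 901170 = 6.65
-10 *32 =-320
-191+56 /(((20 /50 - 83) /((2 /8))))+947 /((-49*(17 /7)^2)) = -3315504 /17051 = -194.45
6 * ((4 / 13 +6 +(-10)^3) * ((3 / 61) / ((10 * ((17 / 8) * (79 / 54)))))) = -50225184 / 5324995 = -9.43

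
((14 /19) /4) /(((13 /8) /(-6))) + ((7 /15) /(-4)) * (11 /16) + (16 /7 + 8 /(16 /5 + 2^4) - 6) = -6735613 /1659840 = -4.06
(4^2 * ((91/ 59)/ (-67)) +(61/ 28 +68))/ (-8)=-7726877/ 885472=-8.73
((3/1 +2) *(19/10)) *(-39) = -741/2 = -370.50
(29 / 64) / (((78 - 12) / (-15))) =-145 / 1408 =-0.10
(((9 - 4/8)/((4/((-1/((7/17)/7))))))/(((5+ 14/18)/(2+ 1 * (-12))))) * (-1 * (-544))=442170/13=34013.08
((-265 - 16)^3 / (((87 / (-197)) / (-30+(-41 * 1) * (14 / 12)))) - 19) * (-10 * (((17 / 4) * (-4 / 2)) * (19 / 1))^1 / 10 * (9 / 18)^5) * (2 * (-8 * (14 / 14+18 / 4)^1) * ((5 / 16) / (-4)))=-36263296455224905 / 267264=-135683430822.05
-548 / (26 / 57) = -15618 / 13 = -1201.38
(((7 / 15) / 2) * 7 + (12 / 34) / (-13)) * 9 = 31947 / 2210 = 14.46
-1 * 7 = -7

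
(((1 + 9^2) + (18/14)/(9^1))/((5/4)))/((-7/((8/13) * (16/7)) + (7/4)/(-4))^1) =-58880/4851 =-12.14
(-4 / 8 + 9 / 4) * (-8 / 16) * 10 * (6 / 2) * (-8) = 210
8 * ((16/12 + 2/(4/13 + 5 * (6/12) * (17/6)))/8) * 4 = 22192/3459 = 6.42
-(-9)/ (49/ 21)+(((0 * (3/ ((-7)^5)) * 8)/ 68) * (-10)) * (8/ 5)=27/ 7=3.86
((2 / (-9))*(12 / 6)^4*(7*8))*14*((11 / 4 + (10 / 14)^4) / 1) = -1233536 / 147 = -8391.40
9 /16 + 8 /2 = 4.56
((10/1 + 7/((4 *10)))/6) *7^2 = 19943/240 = 83.10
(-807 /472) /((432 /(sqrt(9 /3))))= -269 *sqrt(3) /67968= -0.01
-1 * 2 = -2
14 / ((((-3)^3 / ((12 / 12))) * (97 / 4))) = -56 / 2619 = -0.02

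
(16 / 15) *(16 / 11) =256 / 165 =1.55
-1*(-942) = 942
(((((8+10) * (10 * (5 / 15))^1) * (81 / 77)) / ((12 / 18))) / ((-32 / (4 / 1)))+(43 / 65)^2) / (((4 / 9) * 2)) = -133475697 / 10410400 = -12.82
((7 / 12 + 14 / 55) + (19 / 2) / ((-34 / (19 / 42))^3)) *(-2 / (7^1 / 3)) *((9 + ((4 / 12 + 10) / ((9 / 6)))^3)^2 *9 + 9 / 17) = -136805832185168873054129 / 187566627617883360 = -729371.92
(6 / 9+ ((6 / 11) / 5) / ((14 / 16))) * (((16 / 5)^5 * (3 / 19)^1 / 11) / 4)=0.95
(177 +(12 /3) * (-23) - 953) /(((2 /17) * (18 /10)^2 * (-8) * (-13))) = -92225 /4212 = -21.90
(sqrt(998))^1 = sqrt(998) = 31.59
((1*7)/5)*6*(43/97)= 1806/485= 3.72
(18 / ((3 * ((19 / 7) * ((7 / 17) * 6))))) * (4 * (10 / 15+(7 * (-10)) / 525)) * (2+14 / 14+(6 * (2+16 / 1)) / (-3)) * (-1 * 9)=53856 / 95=566.91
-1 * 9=-9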